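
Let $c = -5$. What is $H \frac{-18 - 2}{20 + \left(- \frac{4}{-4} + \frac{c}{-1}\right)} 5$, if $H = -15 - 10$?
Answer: $\frac{1250}{13} \approx 96.154$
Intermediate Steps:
$H = -25$
$H \frac{-18 - 2}{20 + \left(- \frac{4}{-4} + \frac{c}{-1}\right)} 5 = - 25 \frac{-18 - 2}{20 - \left(-1 - 5\right)} 5 = - 25 \left(- \frac{20}{20 - -6}\right) 5 = - 25 \left(- \frac{20}{20 + \left(1 + 5\right)}\right) 5 = - 25 \left(- \frac{20}{20 + 6}\right) 5 = - 25 \left(- \frac{20}{26}\right) 5 = - 25 \left(\left(-20\right) \frac{1}{26}\right) 5 = \left(-25\right) \left(- \frac{10}{13}\right) 5 = \frac{250}{13} \cdot 5 = \frac{1250}{13}$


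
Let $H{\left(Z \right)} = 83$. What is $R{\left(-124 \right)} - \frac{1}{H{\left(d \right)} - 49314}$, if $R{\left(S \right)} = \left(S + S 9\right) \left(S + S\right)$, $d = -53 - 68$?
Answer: $\frac{15139517121}{49231} \approx 3.0752 \cdot 10^{5}$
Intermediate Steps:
$d = -121$
$R{\left(S \right)} = 20 S^{2}$ ($R{\left(S \right)} = \left(S + 9 S\right) 2 S = 10 S 2 S = 20 S^{2}$)
$R{\left(-124 \right)} - \frac{1}{H{\left(d \right)} - 49314} = 20 \left(-124\right)^{2} - \frac{1}{83 - 49314} = 20 \cdot 15376 - \frac{1}{-49231} = 307520 - - \frac{1}{49231} = 307520 + \frac{1}{49231} = \frac{15139517121}{49231}$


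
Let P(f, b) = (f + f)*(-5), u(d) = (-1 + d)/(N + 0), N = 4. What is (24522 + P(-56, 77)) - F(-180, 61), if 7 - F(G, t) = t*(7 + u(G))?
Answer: 90967/4 ≈ 22742.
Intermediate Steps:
u(d) = -1/4 + d/4 (u(d) = (-1 + d)/(4 + 0) = (-1 + d)/4 = (-1 + d)*(1/4) = -1/4 + d/4)
F(G, t) = 7 - t*(27/4 + G/4) (F(G, t) = 7 - t*(7 + (-1/4 + G/4)) = 7 - t*(27/4 + G/4))
P(f, b) = -10*f (P(f, b) = (2*f)*(-5) = -10*f)
(24522 + P(-56, 77)) - F(-180, 61) = (24522 - 10*(-56)) - (7 - 27/4*61 - 1/4*(-180)*61) = (24522 + 560) - (7 - 1647/4 + 2745) = 25082 - 1*9361/4 = 25082 - 9361/4 = 90967/4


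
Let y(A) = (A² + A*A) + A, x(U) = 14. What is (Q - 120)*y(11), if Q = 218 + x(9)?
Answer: 28336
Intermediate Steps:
Q = 232 (Q = 218 + 14 = 232)
y(A) = A + 2*A² (y(A) = (A² + A²) + A = 2*A² + A = A + 2*A²)
(Q - 120)*y(11) = (232 - 120)*(11*(1 + 2*11)) = 112*(11*(1 + 22)) = 112*(11*23) = 112*253 = 28336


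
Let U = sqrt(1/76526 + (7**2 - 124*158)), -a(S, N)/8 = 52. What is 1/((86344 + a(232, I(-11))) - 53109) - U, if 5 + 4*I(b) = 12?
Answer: 1/32819 - I*sqrt(114448276938542)/76526 ≈ 3.047e-5 - 139.8*I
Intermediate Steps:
I(b) = 7/4 (I(b) = -5/4 + (1/4)*12 = -5/4 + 3 = 7/4)
a(S, N) = -416 (a(S, N) = -8*52 = -416)
U = I*sqrt(114448276938542)/76526 (U = sqrt(1/76526 + (49 - 19592)) = sqrt(1/76526 - 19543) = sqrt(-1495547617/76526) = I*sqrt(114448276938542)/76526 ≈ 139.8*I)
1/((86344 + a(232, I(-11))) - 53109) - U = 1/((86344 - 416) - 53109) - I*sqrt(114448276938542)/76526 = 1/(85928 - 53109) - I*sqrt(114448276938542)/76526 = 1/32819 - I*sqrt(114448276938542)/76526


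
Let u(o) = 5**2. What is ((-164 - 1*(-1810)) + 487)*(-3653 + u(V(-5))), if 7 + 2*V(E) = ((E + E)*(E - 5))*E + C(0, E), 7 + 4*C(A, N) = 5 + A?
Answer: -7738524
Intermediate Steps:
C(A, N) = -1/2 + A/4 (C(A, N) = -7/4 + (5 + A)/4 = -7/4 + (5/4 + A/4) = -1/2 + A/4)
V(E) = -15/4 + E**2*(-5 + E) (V(E) = -7/2 + (((E + E)*(E - 5))*E + (-1/2 + (1/4)*0))/2 = -7/2 + (((2*E)*(-5 + E))*E + (-1/2 + 0))/2 = -7/2 + ((2*E*(-5 + E))*E - 1/2)/2 = -7/2 + (2*E**2*(-5 + E) - 1/2)/2 = -7/2 + (-1/2 + 2*E**2*(-5 + E))/2 = -7/2 + (-1/4 + E**2*(-5 + E)) = -15/4 + E**2*(-5 + E))
u(o) = 25
((-164 - 1*(-1810)) + 487)*(-3653 + u(V(-5))) = ((-164 - 1*(-1810)) + 487)*(-3653 + 25) = ((-164 + 1810) + 487)*(-3628) = (1646 + 487)*(-3628) = 2133*(-3628) = -7738524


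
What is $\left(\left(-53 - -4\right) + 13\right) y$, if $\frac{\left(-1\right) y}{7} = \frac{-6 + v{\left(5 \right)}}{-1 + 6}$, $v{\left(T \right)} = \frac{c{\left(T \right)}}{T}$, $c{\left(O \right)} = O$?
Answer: $-252$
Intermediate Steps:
$v{\left(T \right)} = 1$ ($v{\left(T \right)} = \frac{T}{T} = 1$)
$y = 7$ ($y = - 7 \frac{-6 + 1}{-1 + 6} = - 7 \left(- \frac{5}{5}\right) = - 7 \left(\left(-5\right) \frac{1}{5}\right) = \left(-7\right) \left(-1\right) = 7$)
$\left(\left(-53 - -4\right) + 13\right) y = \left(\left(-53 - -4\right) + 13\right) 7 = \left(\left(-53 + 4\right) + 13\right) 7 = \left(-49 + 13\right) 7 = \left(-36\right) 7 = -252$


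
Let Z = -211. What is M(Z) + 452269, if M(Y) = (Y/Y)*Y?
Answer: 452058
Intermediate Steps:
M(Y) = Y (M(Y) = 1*Y = Y)
M(Z) + 452269 = -211 + 452269 = 452058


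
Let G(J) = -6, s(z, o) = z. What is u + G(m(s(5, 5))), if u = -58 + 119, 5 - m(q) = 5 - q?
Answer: 55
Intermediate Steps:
m(q) = q (m(q) = 5 - (5 - q) = 5 + (-5 + q) = q)
u = 61
u + G(m(s(5, 5))) = 61 - 6 = 55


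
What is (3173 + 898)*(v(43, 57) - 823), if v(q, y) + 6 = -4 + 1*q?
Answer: -3216090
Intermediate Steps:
v(q, y) = -10 + q (v(q, y) = -6 + (-4 + 1*q) = -6 + (-4 + q) = -10 + q)
(3173 + 898)*(v(43, 57) - 823) = (3173 + 898)*((-10 + 43) - 823) = 4071*(33 - 823) = 4071*(-790) = -3216090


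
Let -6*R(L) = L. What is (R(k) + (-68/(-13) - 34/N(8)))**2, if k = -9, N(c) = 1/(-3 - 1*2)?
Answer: 21114025/676 ≈ 31234.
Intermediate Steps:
N(c) = -1/5 (N(c) = 1/(-3 - 2) = 1/(-5) = -1/5)
R(L) = -L/6
(R(k) + (-68/(-13) - 34/N(8)))**2 = (-1/6*(-9) + (-68/(-13) - 34/(-1/5)))**2 = (3/2 + (-68*(-1/13) - 34*(-5)))**2 = (3/2 + (68/13 + 170))**2 = (3/2 + 2278/13)**2 = (4595/26)**2 = 21114025/676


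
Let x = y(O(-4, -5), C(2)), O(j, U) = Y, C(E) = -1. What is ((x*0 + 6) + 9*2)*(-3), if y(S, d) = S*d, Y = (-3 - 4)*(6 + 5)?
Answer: -72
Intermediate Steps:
Y = -77 (Y = -7*11 = -77)
O(j, U) = -77
x = 77 (x = -77*(-1) = 77)
((x*0 + 6) + 9*2)*(-3) = ((77*0 + 6) + 9*2)*(-3) = ((0 + 6) + 18)*(-3) = (6 + 18)*(-3) = 24*(-3) = -72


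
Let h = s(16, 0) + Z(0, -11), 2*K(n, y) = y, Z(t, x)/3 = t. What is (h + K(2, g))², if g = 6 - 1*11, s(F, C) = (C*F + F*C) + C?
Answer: 25/4 ≈ 6.2500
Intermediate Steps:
s(F, C) = C + 2*C*F (s(F, C) = (C*F + C*F) + C = 2*C*F + C = C + 2*C*F)
g = -5 (g = 6 - 11 = -5)
Z(t, x) = 3*t
K(n, y) = y/2
h = 0 (h = 0*(1 + 2*16) + 3*0 = 0*(1 + 32) + 0 = 0*33 + 0 = 0 + 0 = 0)
(h + K(2, g))² = (0 + (½)*(-5))² = (0 - 5/2)² = (-5/2)² = 25/4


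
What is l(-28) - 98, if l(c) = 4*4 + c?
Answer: -110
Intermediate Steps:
l(c) = 16 + c
l(-28) - 98 = (16 - 28) - 98 = -12 - 98 = -110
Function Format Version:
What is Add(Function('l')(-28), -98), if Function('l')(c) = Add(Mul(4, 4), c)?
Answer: -110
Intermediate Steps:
Function('l')(c) = Add(16, c)
Add(Function('l')(-28), -98) = Add(Add(16, -28), -98) = Add(-12, -98) = -110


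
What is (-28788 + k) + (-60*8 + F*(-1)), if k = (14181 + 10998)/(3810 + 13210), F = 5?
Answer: -498201281/17020 ≈ -29272.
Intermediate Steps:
k = 25179/17020 ≈ 1.4794
(-28788 + k) + (-60*8 + F*(-1)) = (-28788 + 25179/17020) + (-60*8 + 5*(-1)) = -489946581/17020 + (-480 - 5) = -489946581/17020 - 485 = -498201281/17020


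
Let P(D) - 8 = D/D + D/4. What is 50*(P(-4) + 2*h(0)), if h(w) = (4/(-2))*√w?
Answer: 400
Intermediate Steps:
P(D) = 9 + D/4 (P(D) = 8 + (D/D + D/4) = 8 + (1 + D*(¼)) = 8 + (1 + D/4) = 9 + D/4)
h(w) = -2*√w (h(w) = (4*(-½))*√w = -2*√w)
50*(P(-4) + 2*h(0)) = 50*((9 + (¼)*(-4)) + 2*(-2*√0)) = 50*((9 - 1) + 2*(-2*0)) = 50*(8 + 2*0) = 50*(8 + 0) = 50*8 = 400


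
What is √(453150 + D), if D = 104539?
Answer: 11*√4609 ≈ 746.79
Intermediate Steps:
√(453150 + D) = √(453150 + 104539) = √557689 = 11*√4609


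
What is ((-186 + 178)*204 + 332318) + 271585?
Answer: 602271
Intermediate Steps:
((-186 + 178)*204 + 332318) + 271585 = (-8*204 + 332318) + 271585 = (-1632 + 332318) + 271585 = 330686 + 271585 = 602271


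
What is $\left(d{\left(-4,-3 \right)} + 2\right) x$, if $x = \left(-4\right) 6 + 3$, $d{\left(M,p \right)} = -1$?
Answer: $-21$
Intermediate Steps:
$x = -21$ ($x = -24 + 3 = -21$)
$\left(d{\left(-4,-3 \right)} + 2\right) x = \left(-1 + 2\right) \left(-21\right) = 1 \left(-21\right) = -21$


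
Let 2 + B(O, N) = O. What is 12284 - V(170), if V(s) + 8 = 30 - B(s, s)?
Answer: 12430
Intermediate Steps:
B(O, N) = -2 + O
V(s) = 24 - s (V(s) = -8 + (30 - (-2 + s)) = -8 + (30 + (2 - s)) = -8 + (32 - s) = 24 - s)
12284 - V(170) = 12284 - (24 - 1*170) = 12284 - (24 - 170) = 12284 - 1*(-146) = 12284 + 146 = 12430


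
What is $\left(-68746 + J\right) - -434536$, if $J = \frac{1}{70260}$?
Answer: $\frac{25700405401}{70260} \approx 3.6579 \cdot 10^{5}$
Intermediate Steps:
$J = \frac{1}{70260} \approx 1.4233 \cdot 10^{-5}$
$\left(-68746 + J\right) - -434536 = \left(-68746 + \frac{1}{70260}\right) - -434536 = - \frac{4830093959}{70260} + 434536 = \frac{25700405401}{70260}$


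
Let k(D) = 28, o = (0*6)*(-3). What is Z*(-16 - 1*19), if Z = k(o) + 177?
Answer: -7175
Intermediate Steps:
o = 0 (o = 0*(-3) = 0)
Z = 205 (Z = 28 + 177 = 205)
Z*(-16 - 1*19) = 205*(-16 - 1*19) = 205*(-16 - 19) = 205*(-35) = -7175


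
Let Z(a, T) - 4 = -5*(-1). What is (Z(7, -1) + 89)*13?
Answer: 1274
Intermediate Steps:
Z(a, T) = 9 (Z(a, T) = 4 - 5*(-1) = 4 + 5 = 9)
(Z(7, -1) + 89)*13 = (9 + 89)*13 = 98*13 = 1274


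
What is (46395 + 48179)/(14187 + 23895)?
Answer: 47287/19041 ≈ 2.4834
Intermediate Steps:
(46395 + 48179)/(14187 + 23895) = 94574/38082 = 94574*(1/38082) = 47287/19041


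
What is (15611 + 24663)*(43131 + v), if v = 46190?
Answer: 3597313954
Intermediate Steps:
(15611 + 24663)*(43131 + v) = (15611 + 24663)*(43131 + 46190) = 40274*89321 = 3597313954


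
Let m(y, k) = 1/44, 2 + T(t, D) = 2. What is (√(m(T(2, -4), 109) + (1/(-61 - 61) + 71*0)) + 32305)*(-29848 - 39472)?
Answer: -2239382600 - 34660*√26169/671 ≈ -2.2394e+9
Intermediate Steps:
T(t, D) = 0 (T(t, D) = -2 + 2 = 0)
m(y, k) = 1/44
(√(m(T(2, -4), 109) + (1/(-61 - 61) + 71*0)) + 32305)*(-29848 - 39472) = (√(1/44 + (1/(-61 - 61) + 71*0)) + 32305)*(-29848 - 39472) = (√(1/44 + (1/(-122) + 0)) + 32305)*(-69320) = (√(1/44 + (-1/122 + 0)) + 32305)*(-69320) = (√(1/44 - 1/122) + 32305)*(-69320) = (√(39/2684) + 32305)*(-69320) = (√26169/1342 + 32305)*(-69320) = (32305 + √26169/1342)*(-69320) = -2239382600 - 34660*√26169/671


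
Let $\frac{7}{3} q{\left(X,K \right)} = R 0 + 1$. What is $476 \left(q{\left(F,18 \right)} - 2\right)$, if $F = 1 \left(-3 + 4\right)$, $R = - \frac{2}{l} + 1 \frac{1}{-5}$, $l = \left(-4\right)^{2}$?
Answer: $-748$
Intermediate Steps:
$l = 16$
$R = - \frac{13}{40}$ ($R = - \frac{2}{16} + 1 \frac{1}{-5} = \left(-2\right) \frac{1}{16} + 1 \left(- \frac{1}{5}\right) = - \frac{1}{8} - \frac{1}{5} = - \frac{13}{40} \approx -0.325$)
$F = 1$ ($F = 1 \cdot 1 = 1$)
$q{\left(X,K \right)} = \frac{3}{7}$ ($q{\left(X,K \right)} = \frac{3 \left(\left(- \frac{13}{40}\right) 0 + 1\right)}{7} = \frac{3 \left(0 + 1\right)}{7} = \frac{3}{7} \cdot 1 = \frac{3}{7}$)
$476 \left(q{\left(F,18 \right)} - 2\right) = 476 \left(\frac{3}{7} - 2\right) = 476 \left(- \frac{11}{7}\right) = -748$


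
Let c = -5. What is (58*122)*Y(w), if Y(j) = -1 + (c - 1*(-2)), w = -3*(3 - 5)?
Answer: -28304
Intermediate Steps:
w = 6 (w = -3*(-2) = 6)
Y(j) = -4 (Y(j) = -1 + (-5 - 1*(-2)) = -1 + (-5 + 2) = -1 - 3 = -4)
(58*122)*Y(w) = (58*122)*(-4) = 7076*(-4) = -28304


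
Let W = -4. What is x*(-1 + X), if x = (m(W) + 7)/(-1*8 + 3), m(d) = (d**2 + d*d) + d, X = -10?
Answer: 77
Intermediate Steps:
m(d) = d + 2*d**2 (m(d) = (d**2 + d**2) + d = 2*d**2 + d = d + 2*d**2)
x = -7 (x = (-4*(1 + 2*(-4)) + 7)/(-1*8 + 3) = (-4*(1 - 8) + 7)/(-8 + 3) = (-4*(-7) + 7)/(-5) = (28 + 7)*(-1/5) = 35*(-1/5) = -7)
x*(-1 + X) = -7*(-1 - 10) = -7*(-11) = 77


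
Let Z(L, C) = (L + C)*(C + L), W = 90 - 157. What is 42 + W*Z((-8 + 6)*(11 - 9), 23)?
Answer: -24145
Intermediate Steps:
W = -67
Z(L, C) = (C + L)² (Z(L, C) = (C + L)*(C + L) = (C + L)²)
42 + W*Z((-8 + 6)*(11 - 9), 23) = 42 - 67*(23 + (-8 + 6)*(11 - 9))² = 42 - 67*(23 - 2*2)² = 42 - 67*(23 - 4)² = 42 - 67*19² = 42 - 67*361 = 42 - 24187 = -24145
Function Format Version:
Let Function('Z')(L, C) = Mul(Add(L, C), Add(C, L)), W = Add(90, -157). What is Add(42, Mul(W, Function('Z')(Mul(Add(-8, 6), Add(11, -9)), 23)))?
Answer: -24145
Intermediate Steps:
W = -67
Function('Z')(L, C) = Pow(Add(C, L), 2) (Function('Z')(L, C) = Mul(Add(C, L), Add(C, L)) = Pow(Add(C, L), 2))
Add(42, Mul(W, Function('Z')(Mul(Add(-8, 6), Add(11, -9)), 23))) = Add(42, Mul(-67, Pow(Add(23, Mul(Add(-8, 6), Add(11, -9))), 2))) = Add(42, Mul(-67, Pow(Add(23, Mul(-2, 2)), 2))) = Add(42, Mul(-67, Pow(Add(23, -4), 2))) = Add(42, Mul(-67, Pow(19, 2))) = Add(42, Mul(-67, 361)) = Add(42, -24187) = -24145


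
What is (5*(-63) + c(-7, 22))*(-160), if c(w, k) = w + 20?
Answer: 48320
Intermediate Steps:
c(w, k) = 20 + w
(5*(-63) + c(-7, 22))*(-160) = (5*(-63) + (20 - 7))*(-160) = (-315 + 13)*(-160) = -302*(-160) = 48320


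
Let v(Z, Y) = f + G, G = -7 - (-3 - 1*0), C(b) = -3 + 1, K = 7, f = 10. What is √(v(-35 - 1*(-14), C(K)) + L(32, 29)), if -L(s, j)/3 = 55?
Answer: I*√159 ≈ 12.61*I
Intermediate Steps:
L(s, j) = -165 (L(s, j) = -3*55 = -165)
C(b) = -2
G = -4 (G = -7 - (-3 + 0) = -7 - 1*(-3) = -7 + 3 = -4)
v(Z, Y) = 6 (v(Z, Y) = 10 - 4 = 6)
√(v(-35 - 1*(-14), C(K)) + L(32, 29)) = √(6 - 165) = √(-159) = I*√159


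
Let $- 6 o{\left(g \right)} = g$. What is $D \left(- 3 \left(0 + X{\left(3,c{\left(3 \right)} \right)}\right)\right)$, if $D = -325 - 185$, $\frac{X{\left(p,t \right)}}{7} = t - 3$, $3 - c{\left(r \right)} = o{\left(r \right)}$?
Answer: $5355$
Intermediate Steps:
$o{\left(g \right)} = - \frac{g}{6}$
$c{\left(r \right)} = 3 + \frac{r}{6}$ ($c{\left(r \right)} = 3 - - \frac{r}{6} = 3 + \frac{r}{6}$)
$X{\left(p,t \right)} = -21 + 7 t$ ($X{\left(p,t \right)} = 7 \left(t - 3\right) = 7 \left(-3 + t\right) = -21 + 7 t$)
$D = -510$ ($D = -325 - 185 = -510$)
$D \left(- 3 \left(0 + X{\left(3,c{\left(3 \right)} \right)}\right)\right) = - 510 \left(- 3 \left(0 - \left(21 - 7 \left(3 + \frac{1}{6} \cdot 3\right)\right)\right)\right) = - 510 \left(- 3 \left(0 - \left(21 - 7 \left(3 + \frac{1}{2}\right)\right)\right)\right) = - 510 \left(- 3 \left(0 + \left(-21 + 7 \cdot \frac{7}{2}\right)\right)\right) = - 510 \left(- 3 \left(0 + \left(-21 + \frac{49}{2}\right)\right)\right) = - 510 \left(- 3 \left(0 + \frac{7}{2}\right)\right) = - 510 \left(\left(-3\right) \frac{7}{2}\right) = \left(-510\right) \left(- \frac{21}{2}\right) = 5355$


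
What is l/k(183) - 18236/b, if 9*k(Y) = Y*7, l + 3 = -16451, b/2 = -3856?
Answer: -93223243/823256 ≈ -113.24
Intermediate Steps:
b = -7712 (b = 2*(-3856) = -7712)
l = -16454 (l = -3 - 16451 = -16454)
k(Y) = 7*Y/9 (k(Y) = (Y*7)/9 = (7*Y)/9 = 7*Y/9)
l/k(183) - 18236/b = -16454/((7/9)*183) - 18236/(-7712) = -16454/427/3 - 18236*(-1/7712) = -16454*3/427 + 4559/1928 = -49362/427 + 4559/1928 = -93223243/823256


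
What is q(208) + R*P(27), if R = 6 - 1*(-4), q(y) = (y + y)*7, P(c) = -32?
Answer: 2592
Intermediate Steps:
q(y) = 14*y (q(y) = (2*y)*7 = 14*y)
R = 10 (R = 6 + 4 = 10)
q(208) + R*P(27) = 14*208 + 10*(-32) = 2912 - 320 = 2592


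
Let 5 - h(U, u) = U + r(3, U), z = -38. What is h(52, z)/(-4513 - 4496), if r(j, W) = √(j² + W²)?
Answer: 47/9009 + √2713/9009 ≈ 0.010999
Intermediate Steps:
r(j, W) = √(W² + j²)
h(U, u) = 5 - U - √(9 + U²) (h(U, u) = 5 - (U + √(U² + 3²)) = 5 - (U + √(U² + 9)) = 5 - (U + √(9 + U²)) = 5 + (-U - √(9 + U²)) = 5 - U - √(9 + U²))
h(52, z)/(-4513 - 4496) = (5 - 1*52 - √(9 + 52²))/(-4513 - 4496) = (5 - 52 - √(9 + 2704))/(-9009) = (5 - 52 - √2713)*(-1/9009) = (-47 - √2713)*(-1/9009) = 47/9009 + √2713/9009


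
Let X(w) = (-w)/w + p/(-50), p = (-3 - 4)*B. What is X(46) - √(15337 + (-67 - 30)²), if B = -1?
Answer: -57/50 - √24746 ≈ -158.45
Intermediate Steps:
p = 7 (p = (-3 - 4)*(-1) = -7*(-1) = 7)
X(w) = -57/50 (X(w) = (-w)/w + 7/(-50) = -1 + 7*(-1/50) = -1 - 7/50 = -57/50)
X(46) - √(15337 + (-67 - 30)²) = -57/50 - √(15337 + (-67 - 30)²) = -57/50 - √(15337 + (-97)²) = -57/50 - √(15337 + 9409) = -57/50 - √24746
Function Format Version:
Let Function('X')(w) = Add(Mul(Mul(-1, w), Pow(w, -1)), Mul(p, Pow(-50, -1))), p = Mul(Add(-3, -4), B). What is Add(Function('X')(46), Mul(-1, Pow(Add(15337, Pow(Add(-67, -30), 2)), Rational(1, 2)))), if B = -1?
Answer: Add(Rational(-57, 50), Mul(-1, Pow(24746, Rational(1, 2)))) ≈ -158.45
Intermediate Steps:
p = 7 (p = Mul(Add(-3, -4), -1) = Mul(-7, -1) = 7)
Function('X')(w) = Rational(-57, 50) (Function('X')(w) = Add(Mul(Mul(-1, w), Pow(w, -1)), Mul(7, Pow(-50, -1))) = Add(-1, Mul(7, Rational(-1, 50))) = Add(-1, Rational(-7, 50)) = Rational(-57, 50))
Add(Function('X')(46), Mul(-1, Pow(Add(15337, Pow(Add(-67, -30), 2)), Rational(1, 2)))) = Add(Rational(-57, 50), Mul(-1, Pow(Add(15337, Pow(Add(-67, -30), 2)), Rational(1, 2)))) = Add(Rational(-57, 50), Mul(-1, Pow(Add(15337, Pow(-97, 2)), Rational(1, 2)))) = Add(Rational(-57, 50), Mul(-1, Pow(Add(15337, 9409), Rational(1, 2)))) = Add(Rational(-57, 50), Mul(-1, Pow(24746, Rational(1, 2))))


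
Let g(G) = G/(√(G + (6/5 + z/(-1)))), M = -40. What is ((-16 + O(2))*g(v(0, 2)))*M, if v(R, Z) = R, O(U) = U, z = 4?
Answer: 0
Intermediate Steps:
g(G) = G/√(-14/5 + G) (g(G) = G/(√(G + (6/5 + 4/(-1)))) = G/(√(G + (6*(⅕) + 4*(-1)))) = G/(√(G + (6/5 - 4))) = G/(√(G - 14/5)) = G/(√(-14/5 + G)) = G/√(-14/5 + G))
((-16 + O(2))*g(v(0, 2)))*M = ((-16 + 2)*(0*√5/√(-14 + 5*0)))*(-40) = -0*√5/√(-14 + 0)*(-40) = -0*√5/√(-14)*(-40) = -0*√5*(-I*√14/14)*(-40) = -14*0*(-40) = 0*(-40) = 0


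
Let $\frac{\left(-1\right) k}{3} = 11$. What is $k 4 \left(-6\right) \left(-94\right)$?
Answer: $-74448$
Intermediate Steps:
$k = -33$ ($k = \left(-3\right) 11 = -33$)
$k 4 \left(-6\right) \left(-94\right) = \left(-33\right) 4 \left(-6\right) \left(-94\right) = \left(-132\right) \left(-6\right) \left(-94\right) = 792 \left(-94\right) = -74448$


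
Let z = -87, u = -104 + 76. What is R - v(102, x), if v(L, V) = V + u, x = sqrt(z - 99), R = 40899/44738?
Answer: 1293563/44738 - I*sqrt(186) ≈ 28.914 - 13.638*I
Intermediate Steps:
R = 40899/44738 (R = 40899*(1/44738) = 40899/44738 ≈ 0.91419)
u = -28
x = I*sqrt(186) (x = sqrt(-87 - 99) = sqrt(-186) = I*sqrt(186) ≈ 13.638*I)
v(L, V) = -28 + V (v(L, V) = V - 28 = -28 + V)
R - v(102, x) = 40899/44738 - (-28 + I*sqrt(186)) = 40899/44738 + (28 - I*sqrt(186)) = 1293563/44738 - I*sqrt(186)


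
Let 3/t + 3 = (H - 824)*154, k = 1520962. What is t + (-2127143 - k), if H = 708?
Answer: -65180692038/17867 ≈ -3.6481e+6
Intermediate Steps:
t = -3/17867 (t = 3/(-3 + (708 - 824)*154) = 3/(-3 - 116*154) = 3/(-3 - 17864) = 3/(-17867) = 3*(-1/17867) = -3/17867 ≈ -0.00016791)
t + (-2127143 - k) = -3/17867 + (-2127143 - 1*1520962) = -3/17867 + (-2127143 - 1520962) = -3/17867 - 3648105 = -65180692038/17867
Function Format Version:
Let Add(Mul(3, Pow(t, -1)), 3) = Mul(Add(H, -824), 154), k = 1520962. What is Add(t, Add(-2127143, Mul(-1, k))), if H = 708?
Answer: Rational(-65180692038, 17867) ≈ -3.6481e+6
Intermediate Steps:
t = Rational(-3, 17867) (t = Mul(3, Pow(Add(-3, Mul(Add(708, -824), 154)), -1)) = Mul(3, Pow(Add(-3, Mul(-116, 154)), -1)) = Mul(3, Pow(Add(-3, -17864), -1)) = Mul(3, Pow(-17867, -1)) = Mul(3, Rational(-1, 17867)) = Rational(-3, 17867) ≈ -0.00016791)
Add(t, Add(-2127143, Mul(-1, k))) = Add(Rational(-3, 17867), Add(-2127143, Mul(-1, 1520962))) = Add(Rational(-3, 17867), Add(-2127143, -1520962)) = Add(Rational(-3, 17867), -3648105) = Rational(-65180692038, 17867)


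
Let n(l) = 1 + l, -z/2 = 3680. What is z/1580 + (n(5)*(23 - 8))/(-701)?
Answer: -265078/55379 ≈ -4.7866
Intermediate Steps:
z = -7360 (z = -2*3680 = -7360)
z/1580 + (n(5)*(23 - 8))/(-701) = -7360/1580 + ((1 + 5)*(23 - 8))/(-701) = -7360*1/1580 + (6*15)*(-1/701) = -368/79 + 90*(-1/701) = -368/79 - 90/701 = -265078/55379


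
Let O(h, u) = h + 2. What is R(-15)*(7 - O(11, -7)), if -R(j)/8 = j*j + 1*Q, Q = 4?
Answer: 10992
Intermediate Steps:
O(h, u) = 2 + h
R(j) = -32 - 8*j² (R(j) = -8*(j*j + 1*4) = -8*(j² + 4) = -8*(4 + j²) = -32 - 8*j²)
R(-15)*(7 - O(11, -7)) = (-32 - 8*(-15)²)*(7 - (2 + 11)) = (-32 - 8*225)*(7 - 1*13) = (-32 - 1800)*(7 - 13) = -1832*(-6) = 10992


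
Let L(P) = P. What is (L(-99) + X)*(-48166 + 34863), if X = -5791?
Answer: 78354670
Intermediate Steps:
(L(-99) + X)*(-48166 + 34863) = (-99 - 5791)*(-48166 + 34863) = -5890*(-13303) = 78354670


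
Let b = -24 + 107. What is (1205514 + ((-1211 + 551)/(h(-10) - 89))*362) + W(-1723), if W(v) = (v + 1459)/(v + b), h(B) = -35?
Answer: 7673287143/6355 ≈ 1.2074e+6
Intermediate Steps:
b = 83
W(v) = (1459 + v)/(83 + v) (W(v) = (v + 1459)/(v + 83) = (1459 + v)/(83 + v))
(1205514 + ((-1211 + 551)/(h(-10) - 89))*362) + W(-1723) = (1205514 + ((-1211 + 551)/(-35 - 89))*362) + (1459 - 1723)/(83 - 1723) = (1205514 - 660/(-124)*362) - 264/(-1640) = (1205514 - 660*(-1/124)*362) - 1/1640*(-264) = (1205514 + (165/31)*362) + 33/205 = (1205514 + 59730/31) + 33/205 = 37430664/31 + 33/205 = 7673287143/6355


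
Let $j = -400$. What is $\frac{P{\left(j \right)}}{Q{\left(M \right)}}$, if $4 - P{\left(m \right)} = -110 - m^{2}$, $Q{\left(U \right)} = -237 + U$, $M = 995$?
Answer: $\frac{80057}{379} \approx 211.23$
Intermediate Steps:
$P{\left(m \right)} = 114 + m^{2}$ ($P{\left(m \right)} = 4 - \left(-110 - m^{2}\right) = 4 + \left(110 + m^{2}\right) = 114 + m^{2}$)
$\frac{P{\left(j \right)}}{Q{\left(M \right)}} = \frac{114 + \left(-400\right)^{2}}{-237 + 995} = \frac{114 + 160000}{758} = 160114 \cdot \frac{1}{758} = \frac{80057}{379}$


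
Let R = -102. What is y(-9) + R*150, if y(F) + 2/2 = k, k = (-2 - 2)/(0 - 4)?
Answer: -15300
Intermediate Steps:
k = 1 (k = -4/(-4) = -4*(-¼) = 1)
y(F) = 0 (y(F) = -1 + 1 = 0)
y(-9) + R*150 = 0 - 102*150 = 0 - 15300 = -15300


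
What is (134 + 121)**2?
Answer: 65025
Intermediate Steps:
(134 + 121)**2 = 255**2 = 65025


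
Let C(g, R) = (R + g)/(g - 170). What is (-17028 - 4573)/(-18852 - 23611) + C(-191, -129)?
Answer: 21386121/15329143 ≈ 1.3951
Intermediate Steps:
C(g, R) = (R + g)/(-170 + g)
(-17028 - 4573)/(-18852 - 23611) + C(-191, -129) = (-17028 - 4573)/(-18852 - 23611) + (-129 - 191)/(-170 - 191) = -21601/(-42463) - 320/(-361) = -21601*(-1/42463) - 1/361*(-320) = 21601/42463 + 320/361 = 21386121/15329143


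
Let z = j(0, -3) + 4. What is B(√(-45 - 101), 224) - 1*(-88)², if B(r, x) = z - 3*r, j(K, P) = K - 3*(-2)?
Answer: -7734 - 3*I*√146 ≈ -7734.0 - 36.249*I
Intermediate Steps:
j(K, P) = 6 + K (j(K, P) = K + 6 = 6 + K)
z = 10 (z = (6 + 0) + 4 = 6 + 4 = 10)
B(r, x) = 10 - 3*r
B(√(-45 - 101), 224) - 1*(-88)² = (10 - 3*√(-45 - 101)) - 1*(-88)² = (10 - 3*I*√146) - 1*7744 = (10 - 3*I*√146) - 7744 = -7734 - 3*I*√146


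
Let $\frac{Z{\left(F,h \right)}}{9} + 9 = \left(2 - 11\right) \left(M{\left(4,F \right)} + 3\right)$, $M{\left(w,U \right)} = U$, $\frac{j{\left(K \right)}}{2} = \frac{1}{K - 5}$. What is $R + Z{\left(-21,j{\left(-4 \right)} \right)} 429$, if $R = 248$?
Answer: $590981$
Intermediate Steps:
$j{\left(K \right)} = \frac{2}{-5 + K}$ ($j{\left(K \right)} = \frac{2}{K - 5} = \frac{2}{-5 + K}$)
$Z{\left(F,h \right)} = -324 - 81 F$ ($Z{\left(F,h \right)} = -81 + 9 \left(2 - 11\right) \left(F + 3\right) = -81 + 9 \left(- 9 \left(3 + F\right)\right) = -81 + 9 \left(-27 - 9 F\right) = -81 - \left(243 + 81 F\right) = -324 - 81 F$)
$R + Z{\left(-21,j{\left(-4 \right)} \right)} 429 = 248 + \left(-324 - -1701\right) 429 = 248 + \left(-324 + 1701\right) 429 = 248 + 1377 \cdot 429 = 248 + 590733 = 590981$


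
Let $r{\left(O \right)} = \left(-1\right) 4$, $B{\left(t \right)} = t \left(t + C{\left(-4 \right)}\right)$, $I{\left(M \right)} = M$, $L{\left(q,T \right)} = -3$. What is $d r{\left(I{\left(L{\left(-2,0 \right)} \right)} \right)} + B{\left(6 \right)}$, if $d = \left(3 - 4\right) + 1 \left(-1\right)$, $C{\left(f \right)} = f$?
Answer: $20$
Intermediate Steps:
$B{\left(t \right)} = t \left(-4 + t\right)$ ($B{\left(t \right)} = t \left(t - 4\right) = t \left(-4 + t\right)$)
$r{\left(O \right)} = -4$
$d = -2$ ($d = -1 - 1 = -2$)
$d r{\left(I{\left(L{\left(-2,0 \right)} \right)} \right)} + B{\left(6 \right)} = \left(-2\right) \left(-4\right) + 6 \left(-4 + 6\right) = 8 + 6 \cdot 2 = 8 + 12 = 20$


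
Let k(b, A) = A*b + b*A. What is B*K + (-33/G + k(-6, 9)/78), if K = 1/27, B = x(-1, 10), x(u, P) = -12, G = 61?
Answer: -16915/7137 ≈ -2.3700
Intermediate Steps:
B = -12
k(b, A) = 2*A*b (k(b, A) = A*b + A*b = 2*A*b)
K = 1/27 ≈ 0.037037
B*K + (-33/G + k(-6, 9)/78) = -12*1/27 + (-33/61 + (2*9*(-6))/78) = -4/9 + (-33*1/61 - 108*1/78) = -4/9 + (-33/61 - 18/13) = -4/9 - 1527/793 = -16915/7137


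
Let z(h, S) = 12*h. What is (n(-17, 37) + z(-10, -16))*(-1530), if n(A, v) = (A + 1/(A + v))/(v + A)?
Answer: 7395867/40 ≈ 1.8490e+5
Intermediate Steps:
n(A, v) = (A + 1/(A + v))/(A + v)
(n(-17, 37) + z(-10, -16))*(-1530) = ((1 + (-17)² - 17*37)/(-17 + 37)² + 12*(-10))*(-1530) = ((1 + 289 - 629)/20² - 120)*(-1530) = ((1/400)*(-339) - 120)*(-1530) = (-339/400 - 120)*(-1530) = -48339/400*(-1530) = 7395867/40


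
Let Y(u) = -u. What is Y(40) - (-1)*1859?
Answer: 1819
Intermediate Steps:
Y(40) - (-1)*1859 = -1*40 - (-1)*1859 = -40 - 1*(-1859) = -40 + 1859 = 1819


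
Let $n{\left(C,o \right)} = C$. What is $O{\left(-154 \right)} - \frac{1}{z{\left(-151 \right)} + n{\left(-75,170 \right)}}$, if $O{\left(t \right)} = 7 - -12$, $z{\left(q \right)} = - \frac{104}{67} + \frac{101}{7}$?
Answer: $\frac{554053}{29136} \approx 19.016$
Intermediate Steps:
$z{\left(q \right)} = \frac{6039}{469}$ ($z{\left(q \right)} = \left(-104\right) \frac{1}{67} + 101 \cdot \frac{1}{7} = - \frac{104}{67} + \frac{101}{7} = \frac{6039}{469}$)
$O{\left(t \right)} = 19$ ($O{\left(t \right)} = 7 + 12 = 19$)
$O{\left(-154 \right)} - \frac{1}{z{\left(-151 \right)} + n{\left(-75,170 \right)}} = 19 - \frac{1}{\frac{6039}{469} - 75} = 19 - \frac{1}{- \frac{29136}{469}} = 19 - - \frac{469}{29136} = 19 + \frac{469}{29136} = \frac{554053}{29136}$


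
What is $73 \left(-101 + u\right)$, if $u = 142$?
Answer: $2993$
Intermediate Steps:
$73 \left(-101 + u\right) = 73 \left(-101 + 142\right) = 73 \cdot 41 = 2993$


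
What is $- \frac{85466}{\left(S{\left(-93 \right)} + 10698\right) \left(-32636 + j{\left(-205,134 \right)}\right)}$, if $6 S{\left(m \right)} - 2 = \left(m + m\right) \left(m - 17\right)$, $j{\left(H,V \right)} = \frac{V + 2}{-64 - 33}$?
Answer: $\frac{4145101}{22332278350} \approx 0.00018561$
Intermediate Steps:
$j{\left(H,V \right)} = - \frac{2}{97} - \frac{V}{97}$ ($j{\left(H,V \right)} = \frac{2 + V}{-97} = \left(2 + V\right) \left(- \frac{1}{97}\right) = - \frac{2}{97} - \frac{V}{97}$)
$S{\left(m \right)} = \frac{1}{3} + \frac{m \left(-17 + m\right)}{3}$ ($S{\left(m \right)} = \frac{1}{3} + \frac{\left(m + m\right) \left(m - 17\right)}{6} = \frac{1}{3} + \frac{2 m \left(-17 + m\right)}{6} = \frac{1}{3} + \frac{m \left(-17 + m\right)}{3}$)
$- \frac{85466}{\left(S{\left(-93 \right)} + 10698\right) \left(-32636 + j{\left(-205,134 \right)}\right)} = - \frac{85466}{\left(\left(\frac{1}{3} - -527 + \frac{\left(-93\right)^{2}}{3}\right) + 10698\right) \left(-32636 - \frac{136}{97}\right)} = - \frac{85466}{\left(\left(\frac{1}{3} + 527 + \frac{1}{3} \cdot 8649\right) + 10698\right) \left(-32636 - \frac{136}{97}\right)} = - \frac{85466}{\left(\left(\frac{1}{3} + 527 + 2883\right) + 10698\right) \left(-32636 - \frac{136}{97}\right)} = - \frac{85466}{\left(\frac{10231}{3} + 10698\right) \left(- \frac{3165828}{97}\right)} = - \frac{85466}{\frac{42325}{3} \left(- \frac{3165828}{97}\right)} = - \frac{85466}{- \frac{44664556700}{97}} = \left(-85466\right) \left(- \frac{97}{44664556700}\right) = \frac{4145101}{22332278350}$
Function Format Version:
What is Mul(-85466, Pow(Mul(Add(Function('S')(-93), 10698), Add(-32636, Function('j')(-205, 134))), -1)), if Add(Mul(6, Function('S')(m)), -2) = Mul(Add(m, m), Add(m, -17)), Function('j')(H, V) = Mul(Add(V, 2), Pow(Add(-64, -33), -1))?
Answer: Rational(4145101, 22332278350) ≈ 0.00018561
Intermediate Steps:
Function('j')(H, V) = Add(Rational(-2, 97), Mul(Rational(-1, 97), V)) (Function('j')(H, V) = Mul(Add(2, V), Pow(-97, -1)) = Mul(Add(2, V), Rational(-1, 97)) = Add(Rational(-2, 97), Mul(Rational(-1, 97), V)))
Function('S')(m) = Add(Rational(1, 3), Mul(Rational(1, 3), m, Add(-17, m))) (Function('S')(m) = Add(Rational(1, 3), Mul(Rational(1, 6), Mul(Add(m, m), Add(m, -17)))) = Add(Rational(1, 3), Mul(Rational(1, 6), Mul(Mul(2, m), Add(-17, m)))) = Add(Rational(1, 3), Mul(Rational(1, 6), Mul(2, m, Add(-17, m)))) = Add(Rational(1, 3), Mul(Rational(1, 3), m, Add(-17, m))))
Mul(-85466, Pow(Mul(Add(Function('S')(-93), 10698), Add(-32636, Function('j')(-205, 134))), -1)) = Mul(-85466, Pow(Mul(Add(Add(Rational(1, 3), Mul(Rational(-17, 3), -93), Mul(Rational(1, 3), Pow(-93, 2))), 10698), Add(-32636, Add(Rational(-2, 97), Mul(Rational(-1, 97), 134)))), -1)) = Mul(-85466, Pow(Mul(Add(Add(Rational(1, 3), 527, Mul(Rational(1, 3), 8649)), 10698), Add(-32636, Add(Rational(-2, 97), Rational(-134, 97)))), -1)) = Mul(-85466, Pow(Mul(Add(Add(Rational(1, 3), 527, 2883), 10698), Add(-32636, Rational(-136, 97))), -1)) = Mul(-85466, Pow(Mul(Add(Rational(10231, 3), 10698), Rational(-3165828, 97)), -1)) = Mul(-85466, Pow(Mul(Rational(42325, 3), Rational(-3165828, 97)), -1)) = Mul(-85466, Pow(Rational(-44664556700, 97), -1)) = Mul(-85466, Rational(-97, 44664556700)) = Rational(4145101, 22332278350)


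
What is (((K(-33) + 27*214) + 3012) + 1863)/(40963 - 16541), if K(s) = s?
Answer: 5310/12211 ≈ 0.43485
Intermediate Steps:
(((K(-33) + 27*214) + 3012) + 1863)/(40963 - 16541) = (((-33 + 27*214) + 3012) + 1863)/(40963 - 16541) = (((-33 + 5778) + 3012) + 1863)/24422 = ((5745 + 3012) + 1863)*(1/24422) = (8757 + 1863)*(1/24422) = 10620*(1/24422) = 5310/12211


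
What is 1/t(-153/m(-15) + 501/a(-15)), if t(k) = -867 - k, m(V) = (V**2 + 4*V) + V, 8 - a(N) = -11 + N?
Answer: -425/374304 ≈ -0.0011354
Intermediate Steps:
a(N) = 19 - N (a(N) = 8 - (-11 + N) = 8 + (11 - N) = 19 - N)
m(V) = V**2 + 5*V
1/t(-153/m(-15) + 501/a(-15)) = 1/(-867 - (-153*(-1/(15*(5 - 15))) + 501/(19 - 1*(-15)))) = 1/(-867 - (-153/((-15*(-10))) + 501/(19 + 15))) = 1/(-867 - (-153/150 + 501/34)) = 1/(-867 - (-153*1/150 + 501*(1/34))) = 1/(-867 - (-51/50 + 501/34)) = 1/(-867 - 1*5829/425) = 1/(-867 - 5829/425) = 1/(-374304/425) = -425/374304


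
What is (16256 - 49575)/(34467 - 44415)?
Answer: 33319/9948 ≈ 3.3493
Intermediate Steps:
(16256 - 49575)/(34467 - 44415) = -33319/(-9948) = -33319*(-1/9948) = 33319/9948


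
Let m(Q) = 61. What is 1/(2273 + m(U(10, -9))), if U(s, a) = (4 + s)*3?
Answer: 1/2334 ≈ 0.00042845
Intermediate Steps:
U(s, a) = 12 + 3*s
1/(2273 + m(U(10, -9))) = 1/(2273 + 61) = 1/2334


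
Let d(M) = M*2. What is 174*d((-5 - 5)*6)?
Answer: -20880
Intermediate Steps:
d(M) = 2*M
174*d((-5 - 5)*6) = 174*(2*((-5 - 5)*6)) = 174*(2*(-10*6)) = 174*(2*(-60)) = 174*(-120) = -20880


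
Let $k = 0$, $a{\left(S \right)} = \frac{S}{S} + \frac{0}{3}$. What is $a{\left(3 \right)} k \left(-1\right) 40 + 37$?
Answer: $37$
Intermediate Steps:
$a{\left(S \right)} = 1$ ($a{\left(S \right)} = 1 + 0 \cdot \frac{1}{3} = 1 + 0 = 1$)
$a{\left(3 \right)} k \left(-1\right) 40 + 37 = 1 \cdot 0 \left(-1\right) 40 + 37 = 1 \cdot 0 \cdot 40 + 37 = 0 \cdot 40 + 37 = 0 + 37 = 37$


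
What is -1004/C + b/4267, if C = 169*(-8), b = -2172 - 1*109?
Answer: 300039/1442246 ≈ 0.20804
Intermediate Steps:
b = -2281 (b = -2172 - 109 = -2281)
C = -1352
-1004/C + b/4267 = -1004/(-1352) - 2281/4267 = -1004*(-1/1352) - 2281*1/4267 = 251/338 - 2281/4267 = 300039/1442246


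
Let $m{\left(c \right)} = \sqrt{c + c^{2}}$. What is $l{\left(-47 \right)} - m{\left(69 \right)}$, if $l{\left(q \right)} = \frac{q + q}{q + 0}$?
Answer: $2 - \sqrt{4830} \approx -67.498$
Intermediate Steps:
$l{\left(q \right)} = 2$ ($l{\left(q \right)} = \frac{2 q}{q} = 2$)
$l{\left(-47 \right)} - m{\left(69 \right)} = 2 - \sqrt{69 \left(1 + 69\right)} = 2 - \sqrt{69 \cdot 70} = 2 - \sqrt{4830}$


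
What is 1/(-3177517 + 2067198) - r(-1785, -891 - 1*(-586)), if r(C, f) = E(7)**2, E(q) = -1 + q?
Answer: -39971485/1110319 ≈ -36.000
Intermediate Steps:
r(C, f) = 36 (r(C, f) = (-1 + 7)**2 = 6**2 = 36)
1/(-3177517 + 2067198) - r(-1785, -891 - 1*(-586)) = 1/(-3177517 + 2067198) - 1*36 = 1/(-1110319) - 36 = -1/1110319 - 36 = -39971485/1110319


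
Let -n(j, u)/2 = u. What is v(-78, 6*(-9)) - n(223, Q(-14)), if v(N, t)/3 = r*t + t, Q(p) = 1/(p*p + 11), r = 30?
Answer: -1039552/207 ≈ -5022.0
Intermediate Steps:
Q(p) = 1/(11 + p²) (Q(p) = 1/(p² + 11) = 1/(11 + p²))
n(j, u) = -2*u
v(N, t) = 93*t (v(N, t) = 3*(30*t + t) = 3*(31*t) = 93*t)
v(-78, 6*(-9)) - n(223, Q(-14)) = 93*(6*(-9)) - (-2)/(11 + (-14)²) = 93*(-54) - (-2)/(11 + 196) = -5022 - (-2)/207 = -5022 - 1*(-2/207) = -5022 + 2/207 = -1039552/207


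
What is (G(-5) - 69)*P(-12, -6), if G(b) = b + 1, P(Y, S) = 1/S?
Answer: 73/6 ≈ 12.167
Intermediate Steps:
G(b) = 1 + b
(G(-5) - 69)*P(-12, -6) = ((1 - 5) - 69)/(-6) = (-4 - 69)*(-1/6) = -73*(-1/6) = 73/6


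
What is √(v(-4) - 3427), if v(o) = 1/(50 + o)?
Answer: I*√7251486/46 ≈ 58.54*I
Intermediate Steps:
√(v(-4) - 3427) = √(1/(50 - 4) - 3427) = √(1/46 - 3427) = √(-157641/46) = I*√7251486/46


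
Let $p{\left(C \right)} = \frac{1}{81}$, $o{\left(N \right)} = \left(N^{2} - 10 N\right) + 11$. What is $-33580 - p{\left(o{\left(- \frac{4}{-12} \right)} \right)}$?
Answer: $- \frac{2719981}{81} \approx -33580.0$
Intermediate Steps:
$o{\left(N \right)} = 11 + N^{2} - 10 N$
$p{\left(C \right)} = \frac{1}{81}$
$-33580 - p{\left(o{\left(- \frac{4}{-12} \right)} \right)} = -33580 - \frac{1}{81} = - \frac{2719981}{81}$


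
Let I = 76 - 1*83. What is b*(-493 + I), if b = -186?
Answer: 93000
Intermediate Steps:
I = -7 (I = 76 - 83 = -7)
b*(-493 + I) = -186*(-493 - 7) = -186*(-500) = 93000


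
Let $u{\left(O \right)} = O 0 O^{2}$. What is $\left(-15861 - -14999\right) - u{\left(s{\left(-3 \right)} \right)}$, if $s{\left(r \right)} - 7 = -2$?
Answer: $-862$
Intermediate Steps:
$s{\left(r \right)} = 5$ ($s{\left(r \right)} = 7 - 2 = 5$)
$u{\left(O \right)} = 0$ ($u{\left(O \right)} = 0 O^{2} = 0$)
$\left(-15861 - -14999\right) - u{\left(s{\left(-3 \right)} \right)} = \left(-15861 - -14999\right) - 0 = \left(-15861 + 14999\right) + 0 = -862 + 0 = -862$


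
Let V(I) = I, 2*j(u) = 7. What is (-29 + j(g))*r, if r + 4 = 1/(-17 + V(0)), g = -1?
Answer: 207/2 ≈ 103.50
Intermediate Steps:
j(u) = 7/2 (j(u) = (½)*7 = 7/2)
r = -69/17 (r = -4 + 1/(-17 + 0) = -4 + 1/(-17) = -4 - 1/17 = -69/17 ≈ -4.0588)
(-29 + j(g))*r = (-29 + 7/2)*(-69/17) = -51/2*(-69/17) = 207/2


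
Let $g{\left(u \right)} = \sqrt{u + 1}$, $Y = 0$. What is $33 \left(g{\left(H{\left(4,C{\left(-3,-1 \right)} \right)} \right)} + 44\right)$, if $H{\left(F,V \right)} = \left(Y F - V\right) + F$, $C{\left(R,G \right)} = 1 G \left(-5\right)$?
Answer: $1452$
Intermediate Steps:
$C{\left(R,G \right)} = - 5 G$ ($C{\left(R,G \right)} = G \left(-5\right) = - 5 G$)
$H{\left(F,V \right)} = F - V$ ($H{\left(F,V \right)} = \left(0 F - V\right) + F = \left(0 - V\right) + F = - V + F = F - V$)
$g{\left(u \right)} = \sqrt{1 + u}$
$33 \left(g{\left(H{\left(4,C{\left(-3,-1 \right)} \right)} \right)} + 44\right) = 33 \left(\sqrt{1 + \left(4 - \left(-5\right) \left(-1\right)\right)} + 44\right) = 33 \left(\sqrt{1 + \left(4 - 5\right)} + 44\right) = 33 \left(\sqrt{1 - 1} + 44\right) = 33 \left(\sqrt{0} + 44\right) = 33 \left(0 + 44\right) = 33 \cdot 44 = 1452$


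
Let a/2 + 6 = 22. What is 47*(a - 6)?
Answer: 1222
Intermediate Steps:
a = 32 (a = -12 + 2*22 = -12 + 44 = 32)
47*(a - 6) = 47*(32 - 6) = 47*26 = 1222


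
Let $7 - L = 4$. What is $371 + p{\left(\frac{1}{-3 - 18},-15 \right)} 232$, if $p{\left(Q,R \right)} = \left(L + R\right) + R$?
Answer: $-5893$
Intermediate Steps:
$L = 3$ ($L = 7 - 4 = 3$)
$p{\left(Q,R \right)} = 3 + 2 R$ ($p{\left(Q,R \right)} = \left(3 + R\right) + R = 3 + 2 R$)
$371 + p{\left(\frac{1}{-3 - 18},-15 \right)} 232 = 371 + \left(3 + 2 \left(-15\right)\right) 232 = 371 + \left(3 - 30\right) 232 = 371 - 6264 = -5893$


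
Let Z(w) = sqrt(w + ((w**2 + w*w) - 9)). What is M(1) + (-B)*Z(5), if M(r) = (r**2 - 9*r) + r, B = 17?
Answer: -7 - 17*sqrt(46) ≈ -122.30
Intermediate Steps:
Z(w) = sqrt(-9 + w + 2*w**2) (Z(w) = sqrt(w + ((w**2 + w**2) - 9)) = sqrt(w + (2*w**2 - 9)) = sqrt(w + (-9 + 2*w**2)) = sqrt(-9 + w + 2*w**2))
M(r) = r**2 - 8*r
M(1) + (-B)*Z(5) = 1*(-8 + 1) + (-1*17)*sqrt(-9 + 5 + 2*5**2) = 1*(-7) - 17*sqrt(-9 + 5 + 2*25) = -7 - 17*sqrt(-9 + 5 + 50) = -7 - 17*sqrt(46)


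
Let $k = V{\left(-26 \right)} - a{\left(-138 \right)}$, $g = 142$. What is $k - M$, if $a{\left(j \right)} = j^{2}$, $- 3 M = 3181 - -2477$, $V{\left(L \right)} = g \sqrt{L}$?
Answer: $-17158 + 142 i \sqrt{26} \approx -17158.0 + 724.06 i$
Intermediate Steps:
$V{\left(L \right)} = 142 \sqrt{L}$
$M = -1886$ ($M = - \frac{3181 - -2477}{3} = - \frac{3181 + 2477}{3} = \left(- \frac{1}{3}\right) 5658 = -1886$)
$k = -19044 + 142 i \sqrt{26}$ ($k = 142 \sqrt{-26} - \left(-138\right)^{2} = 142 i \sqrt{26} - 19044 = -19044 + 142 i \sqrt{26} \approx -19044.0 + 724.06 i$)
$k - M = \left(-19044 + 142 i \sqrt{26}\right) - -1886 = \left(-19044 + 142 i \sqrt{26}\right) + 1886 = -17158 + 142 i \sqrt{26}$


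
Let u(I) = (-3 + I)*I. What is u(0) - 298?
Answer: -298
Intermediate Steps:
u(I) = I*(-3 + I)
u(0) - 298 = 0*(-3 + 0) - 298 = 0*(-3) - 298 = 0 - 298 = -298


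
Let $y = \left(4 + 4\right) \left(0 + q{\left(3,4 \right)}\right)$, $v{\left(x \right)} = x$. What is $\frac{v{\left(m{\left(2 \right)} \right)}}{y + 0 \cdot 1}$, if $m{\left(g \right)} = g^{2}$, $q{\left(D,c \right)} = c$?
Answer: $\frac{1}{8} \approx 0.125$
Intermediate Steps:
$y = 32$ ($y = \left(4 + 4\right) \left(0 + 4\right) = 8 \cdot 4 = 32$)
$\frac{v{\left(m{\left(2 \right)} \right)}}{y + 0 \cdot 1} = \frac{2^{2}}{32 + 0 \cdot 1} = \frac{1}{32 + 0} \cdot 4 = \frac{1}{32} \cdot 4 = \frac{1}{8}$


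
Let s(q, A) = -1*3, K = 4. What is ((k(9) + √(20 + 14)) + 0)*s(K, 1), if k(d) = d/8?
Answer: -27/8 - 3*√34 ≈ -20.868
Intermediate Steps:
s(q, A) = -3
k(d) = d/8 (k(d) = d*(⅛) = d/8)
((k(9) + √(20 + 14)) + 0)*s(K, 1) = (((⅛)*9 + √(20 + 14)) + 0)*(-3) = ((9/8 + √34) + 0)*(-3) = (9/8 + √34)*(-3) = -27/8 - 3*√34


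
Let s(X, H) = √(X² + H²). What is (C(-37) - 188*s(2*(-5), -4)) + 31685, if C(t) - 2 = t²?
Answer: 33056 - 376*√29 ≈ 31031.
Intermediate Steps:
s(X, H) = √(H² + X²)
C(t) = 2 + t²
(C(-37) - 188*s(2*(-5), -4)) + 31685 = ((2 + (-37)²) - 188*√((-4)² + (2*(-5))²)) + 31685 = ((2 + 1369) - 188*√(16 + (-10)²)) + 31685 = (1371 - 188*√(16 + 100)) + 31685 = (1371 - 376*√29) + 31685 = 33056 - 376*√29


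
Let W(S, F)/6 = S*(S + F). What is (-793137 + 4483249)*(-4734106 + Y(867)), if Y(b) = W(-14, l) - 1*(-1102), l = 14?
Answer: -17465314856448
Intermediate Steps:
W(S, F) = 6*S*(F + S) (W(S, F) = 6*(S*(S + F)) = 6*(S*(F + S)) = 6*S*(F + S))
Y(b) = 1102 (Y(b) = 6*(-14)*(14 - 14) - 1*(-1102) = 6*(-14)*0 + 1102 = 0 + 1102 = 1102)
(-793137 + 4483249)*(-4734106 + Y(867)) = (-793137 + 4483249)*(-4734106 + 1102) = 3690112*(-4733004) = -17465314856448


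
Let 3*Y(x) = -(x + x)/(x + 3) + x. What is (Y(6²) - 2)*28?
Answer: 3416/13 ≈ 262.77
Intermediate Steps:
Y(x) = x/3 - 2*x/(3*(3 + x)) (Y(x) = (-(x + x)/(x + 3) + x)/3 = (-2*x/(3 + x) + x)/3 = (x - 2*x/(3 + x))/3 = x/3 - 2*x/(3*(3 + x)))
(Y(6²) - 2)*28 = ((⅓)*6²*(1 + 6²)/(3 + 6²) - 2)*28 = ((⅓)*36*(1 + 36)/(3 + 36) - 2)*28 = ((⅓)*36*37/39 - 2)*28 = ((⅓)*36*(1/39)*37 - 2)*28 = (148/13 - 2)*28 = (122/13)*28 = 3416/13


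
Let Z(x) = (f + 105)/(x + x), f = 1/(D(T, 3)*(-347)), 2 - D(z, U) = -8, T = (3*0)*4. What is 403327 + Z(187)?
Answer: 523430078409/1297780 ≈ 4.0333e+5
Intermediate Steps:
T = 0 (T = 0*4 = 0)
D(z, U) = 10 (D(z, U) = 2 - 1*(-8) = 2 + 8 = 10)
f = -1/3470 (f = 1/(10*(-347)) = (⅒)*(-1/347) = -1/3470 ≈ -0.00028818)
Z(x) = 364349/(6940*x) (Z(x) = (-1/3470 + 105)/(x + x) = 364349/(3470*((2*x))) = 364349*(1/(2*x))/3470 = 364349/(6940*x))
403327 + Z(187) = 403327 + (364349/6940)/187 = 403327 + (364349/6940)*(1/187) = 403327 + 364349/1297780 = 523430078409/1297780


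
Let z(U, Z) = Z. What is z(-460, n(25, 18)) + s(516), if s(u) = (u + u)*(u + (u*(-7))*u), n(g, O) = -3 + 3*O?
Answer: -1922900781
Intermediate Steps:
s(u) = 2*u*(u - 7*u²) (s(u) = (2*u)*(u + (-7*u)*u) = (2*u)*(u - 7*u²) = 2*u*(u - 7*u²))
z(-460, n(25, 18)) + s(516) = (-3 + 3*18) + 516²*(2 - 14*516) = (-3 + 54) + 266256*(2 - 7224) = 51 + 266256*(-7222) = 51 - 1922900832 = -1922900781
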